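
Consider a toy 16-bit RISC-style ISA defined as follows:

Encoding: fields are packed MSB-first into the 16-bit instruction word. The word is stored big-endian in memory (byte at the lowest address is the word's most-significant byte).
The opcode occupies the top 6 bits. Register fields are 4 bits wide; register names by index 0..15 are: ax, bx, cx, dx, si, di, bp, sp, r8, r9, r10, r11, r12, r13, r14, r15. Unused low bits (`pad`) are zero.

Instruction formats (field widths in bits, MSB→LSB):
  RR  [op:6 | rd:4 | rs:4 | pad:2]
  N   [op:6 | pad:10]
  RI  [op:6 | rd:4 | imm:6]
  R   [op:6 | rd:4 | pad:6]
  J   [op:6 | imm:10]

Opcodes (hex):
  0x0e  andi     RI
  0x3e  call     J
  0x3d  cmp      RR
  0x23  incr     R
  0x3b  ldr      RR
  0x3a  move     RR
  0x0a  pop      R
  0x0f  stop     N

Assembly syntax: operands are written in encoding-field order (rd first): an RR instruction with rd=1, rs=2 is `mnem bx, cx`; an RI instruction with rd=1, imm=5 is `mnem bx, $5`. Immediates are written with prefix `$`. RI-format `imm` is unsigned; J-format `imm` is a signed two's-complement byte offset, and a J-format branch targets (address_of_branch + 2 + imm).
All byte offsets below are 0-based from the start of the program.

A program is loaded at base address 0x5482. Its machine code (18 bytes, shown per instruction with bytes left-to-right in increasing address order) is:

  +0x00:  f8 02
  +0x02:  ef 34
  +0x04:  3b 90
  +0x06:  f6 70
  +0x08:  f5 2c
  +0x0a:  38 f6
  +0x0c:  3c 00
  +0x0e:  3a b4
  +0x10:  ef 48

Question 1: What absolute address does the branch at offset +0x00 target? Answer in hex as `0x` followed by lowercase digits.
0x5486

+0x00: f8 02 ⇒ word 0xf802 (big)
  op=0xf802>>10=0x3e ⇒ call (J)
  imm: (w>>0)&0x3ff=0x2 → $2
  target = base 0x5482 + off 0x00 + 2 + imm 2 = 0x5486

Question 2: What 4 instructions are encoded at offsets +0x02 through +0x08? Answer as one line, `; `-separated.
+0x02: ef 34 ⇒ word 0xef34 (big)
  top 6b → 0x3b → ldr [RR]
  rd@[9:6]=0xc ⇒ r12
  rs@[5:2]=0xd ⇒ r13
+0x04: 3b 90 ⇒ word 0x3b90 (big)
  top 6b → 0xe → andi [RI]
  rd@[9:6]=0xe ⇒ r14
  imm@[5:0]=0x10 ⇒ $16
+0x06: f6 70 ⇒ word 0xf670 (big)
  top 6b → 0x3d → cmp [RR]
  rd@[9:6]=0x9 ⇒ r9
  rs@[5:2]=0xc ⇒ r12
+0x08: f5 2c ⇒ word 0xf52c (big)
  top 6b → 0x3d → cmp [RR]
  rd@[9:6]=0x4 ⇒ si
  rs@[5:2]=0xb ⇒ r11

ldr r12, r13; andi r14, $16; cmp r9, r12; cmp si, r11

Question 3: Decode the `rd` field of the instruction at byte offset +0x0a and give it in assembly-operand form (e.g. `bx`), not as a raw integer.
+0x0a: 38 f6 ⇒ word 0x38f6 (big)
  op=0x38f6>>10=0xe ⇒ andi (RI)
  [9:6] rd=3 = dx
  [5:0] imm=54 = $54

dx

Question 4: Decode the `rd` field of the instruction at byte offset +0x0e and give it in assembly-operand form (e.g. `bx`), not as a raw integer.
off 0x0e: read 3a b4 as big → 0x3ab4
  op=0x3ab4>>10=0xe ⇒ andi (RI)
  rd@[9:6]=0xa ⇒ r10
  imm@[5:0]=0x34 ⇒ $52

r10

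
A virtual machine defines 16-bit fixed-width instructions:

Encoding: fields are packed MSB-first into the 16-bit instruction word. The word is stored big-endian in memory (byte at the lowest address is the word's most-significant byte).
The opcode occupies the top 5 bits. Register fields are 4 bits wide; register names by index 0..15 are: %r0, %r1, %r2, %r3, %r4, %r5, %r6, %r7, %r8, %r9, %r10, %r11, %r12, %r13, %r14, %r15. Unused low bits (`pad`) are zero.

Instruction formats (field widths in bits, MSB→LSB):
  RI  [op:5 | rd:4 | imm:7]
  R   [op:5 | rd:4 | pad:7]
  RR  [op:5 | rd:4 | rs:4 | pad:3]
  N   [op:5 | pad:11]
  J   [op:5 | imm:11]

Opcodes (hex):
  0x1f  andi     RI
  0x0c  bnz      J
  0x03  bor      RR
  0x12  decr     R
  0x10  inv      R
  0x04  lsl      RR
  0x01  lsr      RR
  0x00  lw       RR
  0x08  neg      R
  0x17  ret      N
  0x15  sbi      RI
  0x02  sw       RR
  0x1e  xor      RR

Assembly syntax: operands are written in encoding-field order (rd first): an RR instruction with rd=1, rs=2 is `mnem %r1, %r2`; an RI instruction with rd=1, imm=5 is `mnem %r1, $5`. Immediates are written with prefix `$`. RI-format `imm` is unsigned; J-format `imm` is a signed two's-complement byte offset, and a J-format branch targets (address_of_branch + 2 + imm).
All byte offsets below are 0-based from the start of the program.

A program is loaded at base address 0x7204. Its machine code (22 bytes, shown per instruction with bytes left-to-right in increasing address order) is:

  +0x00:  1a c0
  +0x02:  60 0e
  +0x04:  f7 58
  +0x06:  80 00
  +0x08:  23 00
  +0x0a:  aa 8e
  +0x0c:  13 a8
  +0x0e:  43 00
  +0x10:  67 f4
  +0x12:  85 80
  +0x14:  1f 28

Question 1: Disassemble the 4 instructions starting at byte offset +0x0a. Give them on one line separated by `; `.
off 0x0a: read aa 8e as big → 0xaa8e
  top 5b → 0x15 → sbi [RI]
  [10:7] rd=5 = %r5
  [6:0] imm=14 = $14
off 0x0c: read 13 a8 as big → 0x13a8
  top 5b → 0x2 → sw [RR]
  [10:7] rd=7 = %r7
  [6:3] rs=5 = %r5
off 0x0e: read 43 00 as big → 0x4300
  top 5b → 0x8 → neg [R]
  [10:7] rd=6 = %r6
off 0x10: read 67 f4 as big → 0x67f4
  top 5b → 0xc → bnz [J]
  [10:0] imm=2036 (s11→-12) = $-12

sbi %r5, $14; sw %r7, %r5; neg %r6; bnz $-12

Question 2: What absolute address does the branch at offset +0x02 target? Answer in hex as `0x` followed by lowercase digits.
@+02  big-endian(60 0e) = 0x600e
  opcode bits[15:11]=0xc: bnz/J
  [10:0] imm=14 = $14
  target = base 0x7204 + off 0x02 + 2 + imm 14 = 0x7216

0x7216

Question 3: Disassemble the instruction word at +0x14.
bor %r14, %r5

[14] 1f 28 → 0x1f28
  op=0x1f28>>11=0x3 ⇒ bor (RR)
  [10:7] rd=14 = %r14
  [6:3] rs=5 = %r5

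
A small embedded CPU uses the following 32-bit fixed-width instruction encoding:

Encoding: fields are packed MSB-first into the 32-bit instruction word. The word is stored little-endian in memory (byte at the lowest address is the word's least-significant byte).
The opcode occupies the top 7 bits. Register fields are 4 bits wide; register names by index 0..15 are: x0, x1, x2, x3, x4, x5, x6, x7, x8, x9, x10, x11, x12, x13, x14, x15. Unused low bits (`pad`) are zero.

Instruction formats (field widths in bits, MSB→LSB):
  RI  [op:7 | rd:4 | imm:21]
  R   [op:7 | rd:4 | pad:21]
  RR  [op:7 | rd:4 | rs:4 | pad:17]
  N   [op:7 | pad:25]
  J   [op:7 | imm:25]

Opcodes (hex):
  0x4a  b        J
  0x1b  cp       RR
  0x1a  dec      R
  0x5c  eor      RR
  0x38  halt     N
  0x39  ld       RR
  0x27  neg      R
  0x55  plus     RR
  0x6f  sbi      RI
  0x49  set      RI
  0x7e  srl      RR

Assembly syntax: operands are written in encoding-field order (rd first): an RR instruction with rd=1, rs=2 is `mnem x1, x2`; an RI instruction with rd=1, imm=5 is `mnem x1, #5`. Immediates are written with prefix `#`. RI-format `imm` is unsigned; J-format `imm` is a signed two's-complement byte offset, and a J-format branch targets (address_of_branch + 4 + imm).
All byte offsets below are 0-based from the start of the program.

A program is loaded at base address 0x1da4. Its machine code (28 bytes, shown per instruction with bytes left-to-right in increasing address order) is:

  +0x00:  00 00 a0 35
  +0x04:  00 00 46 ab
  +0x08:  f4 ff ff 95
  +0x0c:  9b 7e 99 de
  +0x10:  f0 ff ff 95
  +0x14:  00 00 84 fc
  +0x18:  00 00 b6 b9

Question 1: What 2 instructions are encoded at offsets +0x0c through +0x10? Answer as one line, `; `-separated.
sbi x4, #1670811; b #-16

off 0x0c: read 9b 7e 99 de as little → 0xde997e9b
  top 7b → 0x6f → sbi [RI]
  [24:21] rd=4 = x4
  [20:0] imm=1670811 = #1670811
off 0x10: read f0 ff ff 95 as little → 0x95fffff0
  top 7b → 0x4a → b [J]
  [24:0] imm=33554416 (s25→-16) = #-16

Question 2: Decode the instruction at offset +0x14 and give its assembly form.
srl x4, x2

[14] 00 00 84 fc → 0xfc840000
  op=0xfc840000>>25=0x7e ⇒ srl (RR)
  rd: (w>>21)&0xf=0x4 → x4
  rs: (w>>17)&0xf=0x2 → x2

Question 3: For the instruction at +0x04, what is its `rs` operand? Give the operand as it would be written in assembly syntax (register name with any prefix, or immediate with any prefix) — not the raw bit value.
x3

+0x04: 00 00 46 ab ⇒ word 0xab460000 (little)
  op=0xab460000>>25=0x55 ⇒ plus (RR)
  rd@[24:21]=0xa ⇒ x10
  rs@[20:17]=0x3 ⇒ x3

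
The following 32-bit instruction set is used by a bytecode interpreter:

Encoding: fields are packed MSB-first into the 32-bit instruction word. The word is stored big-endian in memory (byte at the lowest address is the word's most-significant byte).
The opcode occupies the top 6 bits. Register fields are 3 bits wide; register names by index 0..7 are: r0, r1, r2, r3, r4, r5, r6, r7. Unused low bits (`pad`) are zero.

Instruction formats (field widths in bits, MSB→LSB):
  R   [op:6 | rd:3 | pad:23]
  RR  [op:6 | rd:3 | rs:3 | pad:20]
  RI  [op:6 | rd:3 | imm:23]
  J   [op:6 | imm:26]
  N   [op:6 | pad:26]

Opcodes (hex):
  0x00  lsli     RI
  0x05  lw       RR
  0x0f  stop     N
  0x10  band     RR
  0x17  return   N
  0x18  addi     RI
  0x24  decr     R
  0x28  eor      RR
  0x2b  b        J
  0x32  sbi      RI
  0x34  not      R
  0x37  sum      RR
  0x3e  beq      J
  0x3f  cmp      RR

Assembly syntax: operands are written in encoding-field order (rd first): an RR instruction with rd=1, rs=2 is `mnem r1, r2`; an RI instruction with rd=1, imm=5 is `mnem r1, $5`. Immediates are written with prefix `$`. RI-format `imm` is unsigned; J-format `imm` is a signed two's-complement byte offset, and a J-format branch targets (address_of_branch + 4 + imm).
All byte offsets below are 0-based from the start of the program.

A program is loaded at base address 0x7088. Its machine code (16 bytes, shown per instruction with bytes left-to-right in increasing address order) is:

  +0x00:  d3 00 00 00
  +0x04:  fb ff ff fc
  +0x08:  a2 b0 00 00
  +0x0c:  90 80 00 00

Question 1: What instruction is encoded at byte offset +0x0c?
off 0x0c: read 90 80 00 00 as big → 0x90800000
  top 6b → 0x24 → decr [R]
  [25:23] rd=1 = r1

decr r1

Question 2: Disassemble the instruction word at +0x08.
eor r5, r3

+0x08: a2 b0 00 00 ⇒ word 0xa2b00000 (big)
  op=0xa2b00000>>26=0x28 ⇒ eor (RR)
  [25:23] rd=5 = r5
  [22:20] rs=3 = r3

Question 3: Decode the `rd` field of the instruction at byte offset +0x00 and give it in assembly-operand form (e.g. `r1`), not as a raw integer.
off 0x00: read d3 00 00 00 as big → 0xd3000000
  op=0xd3000000>>26=0x34 ⇒ not (R)
  [25:23] rd=6 = r6

r6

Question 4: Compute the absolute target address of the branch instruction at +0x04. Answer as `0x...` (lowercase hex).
0x708c

[04] fb ff ff fc → 0xfbfffffc
  top 6b → 0x3e → beq [J]
  imm@[25:0]=0x3fffffc (s26→-4) ⇒ $-4
  target = base 0x7088 + off 0x04 + 4 + imm -4 = 0x708c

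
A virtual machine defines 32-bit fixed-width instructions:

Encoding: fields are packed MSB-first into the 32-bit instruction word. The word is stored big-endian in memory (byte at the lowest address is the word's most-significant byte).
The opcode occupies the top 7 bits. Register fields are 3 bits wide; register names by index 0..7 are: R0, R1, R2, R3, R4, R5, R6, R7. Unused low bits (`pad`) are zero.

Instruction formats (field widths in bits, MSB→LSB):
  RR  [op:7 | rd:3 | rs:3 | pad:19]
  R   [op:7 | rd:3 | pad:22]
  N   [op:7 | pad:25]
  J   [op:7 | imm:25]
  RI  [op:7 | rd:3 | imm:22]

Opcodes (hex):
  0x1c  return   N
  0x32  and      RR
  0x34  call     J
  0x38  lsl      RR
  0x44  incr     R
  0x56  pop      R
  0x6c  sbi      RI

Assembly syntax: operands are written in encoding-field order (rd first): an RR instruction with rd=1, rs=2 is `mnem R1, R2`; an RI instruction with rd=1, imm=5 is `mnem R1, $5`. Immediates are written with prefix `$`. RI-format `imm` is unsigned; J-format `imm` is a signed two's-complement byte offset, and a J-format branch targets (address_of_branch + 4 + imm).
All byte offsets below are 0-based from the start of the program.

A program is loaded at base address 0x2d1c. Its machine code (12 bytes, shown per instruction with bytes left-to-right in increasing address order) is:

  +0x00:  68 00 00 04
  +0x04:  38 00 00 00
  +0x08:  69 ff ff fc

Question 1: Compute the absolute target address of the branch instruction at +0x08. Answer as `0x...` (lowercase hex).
0x2d24

+0x08: 69 ff ff fc ⇒ word 0x69fffffc (big)
  top 7b → 0x34 → call [J]
  [24:0] imm=33554428 (s25→-4) = $-4
  target = base 0x2d1c + off 0x08 + 4 + imm -4 = 0x2d24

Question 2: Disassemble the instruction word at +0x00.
+0x00: 68 00 00 04 ⇒ word 0x68000004 (big)
  op=0x68000004>>25=0x34 ⇒ call (J)
  imm@[24:0]=0x4 ⇒ $4

call $4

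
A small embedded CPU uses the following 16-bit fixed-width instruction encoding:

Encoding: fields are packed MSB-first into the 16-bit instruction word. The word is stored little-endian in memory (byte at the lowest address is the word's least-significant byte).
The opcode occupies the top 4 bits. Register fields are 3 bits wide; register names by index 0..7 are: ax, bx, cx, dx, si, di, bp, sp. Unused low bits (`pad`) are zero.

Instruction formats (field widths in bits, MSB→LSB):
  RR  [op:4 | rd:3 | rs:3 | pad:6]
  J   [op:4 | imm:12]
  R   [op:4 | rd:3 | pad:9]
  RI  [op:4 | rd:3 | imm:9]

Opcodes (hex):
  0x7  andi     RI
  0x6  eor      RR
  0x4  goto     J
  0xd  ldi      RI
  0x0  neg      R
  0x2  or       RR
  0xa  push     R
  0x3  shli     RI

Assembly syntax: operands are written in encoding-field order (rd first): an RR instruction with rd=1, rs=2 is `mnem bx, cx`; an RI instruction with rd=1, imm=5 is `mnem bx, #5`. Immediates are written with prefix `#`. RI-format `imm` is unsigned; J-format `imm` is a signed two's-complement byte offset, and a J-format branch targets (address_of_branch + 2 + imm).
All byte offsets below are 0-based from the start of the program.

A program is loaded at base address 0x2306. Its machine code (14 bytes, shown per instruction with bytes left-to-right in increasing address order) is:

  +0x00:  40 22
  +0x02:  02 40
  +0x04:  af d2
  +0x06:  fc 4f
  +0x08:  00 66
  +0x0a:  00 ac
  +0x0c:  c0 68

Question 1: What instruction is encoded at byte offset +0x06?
goto #-4

[06] fc 4f → 0x4ffc
  top 4b → 0x4 → goto [J]
  imm@[11:0]=0xffc (s12→-4) ⇒ #-4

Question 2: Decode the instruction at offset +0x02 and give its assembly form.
goto #2

+0x02: 02 40 ⇒ word 0x4002 (little)
  op=0x4002>>12=0x4 ⇒ goto (J)
  imm@[11:0]=0x2 ⇒ #2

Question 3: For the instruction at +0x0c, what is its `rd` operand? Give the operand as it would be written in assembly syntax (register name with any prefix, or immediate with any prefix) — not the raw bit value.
+0x0c: c0 68 ⇒ word 0x68c0 (little)
  top 4b → 0x6 → eor [RR]
  [11:9] rd=4 = si
  [8:6] rs=3 = dx

si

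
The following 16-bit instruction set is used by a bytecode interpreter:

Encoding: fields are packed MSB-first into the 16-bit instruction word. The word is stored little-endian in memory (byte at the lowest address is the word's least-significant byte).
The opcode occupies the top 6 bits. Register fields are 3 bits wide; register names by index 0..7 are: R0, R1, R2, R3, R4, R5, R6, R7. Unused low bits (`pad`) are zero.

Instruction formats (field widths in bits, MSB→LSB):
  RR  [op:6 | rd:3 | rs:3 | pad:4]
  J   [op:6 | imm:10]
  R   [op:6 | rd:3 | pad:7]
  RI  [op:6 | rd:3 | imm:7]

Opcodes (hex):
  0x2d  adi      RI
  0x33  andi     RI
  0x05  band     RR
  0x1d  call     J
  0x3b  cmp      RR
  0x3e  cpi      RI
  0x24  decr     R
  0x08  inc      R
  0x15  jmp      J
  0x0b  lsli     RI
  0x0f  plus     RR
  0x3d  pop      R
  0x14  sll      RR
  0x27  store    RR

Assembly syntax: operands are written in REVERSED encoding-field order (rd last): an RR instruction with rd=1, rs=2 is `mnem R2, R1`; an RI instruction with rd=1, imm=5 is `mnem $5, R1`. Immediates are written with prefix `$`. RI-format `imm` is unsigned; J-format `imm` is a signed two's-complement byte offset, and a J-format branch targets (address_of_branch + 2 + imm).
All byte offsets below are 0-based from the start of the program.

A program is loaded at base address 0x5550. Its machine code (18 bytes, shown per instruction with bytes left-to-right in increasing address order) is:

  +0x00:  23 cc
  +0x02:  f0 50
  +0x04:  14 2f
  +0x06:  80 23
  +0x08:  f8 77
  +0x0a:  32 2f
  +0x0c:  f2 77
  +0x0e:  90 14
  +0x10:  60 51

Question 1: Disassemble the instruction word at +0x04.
@+04  little-endian(14 2f) = 0x2f14
  opcode bits[15:10]=0xb: lsli/RI
  rd@[9:7]=0x6 ⇒ R6
  imm@[6:0]=0x14 ⇒ $20

lsli $20, R6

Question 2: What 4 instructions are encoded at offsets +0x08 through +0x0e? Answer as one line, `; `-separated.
call $-8; lsli $50, R6; call $-14; band R1, R1

off 0x08: read f8 77 as little → 0x77f8
  opcode bits[15:10]=0x1d: call/J
  imm@[9:0]=0x3f8 (s10→-8) ⇒ $-8
off 0x0a: read 32 2f as little → 0x2f32
  opcode bits[15:10]=0xb: lsli/RI
  rd@[9:7]=0x6 ⇒ R6
  imm@[6:0]=0x32 ⇒ $50
off 0x0c: read f2 77 as little → 0x77f2
  opcode bits[15:10]=0x1d: call/J
  imm@[9:0]=0x3f2 (s10→-14) ⇒ $-14
off 0x0e: read 90 14 as little → 0x1490
  opcode bits[15:10]=0x5: band/RR
  rd@[9:7]=0x1 ⇒ R1
  rs@[6:4]=0x1 ⇒ R1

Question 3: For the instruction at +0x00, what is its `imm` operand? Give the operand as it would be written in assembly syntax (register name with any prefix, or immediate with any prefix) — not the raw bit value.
@+00  little-endian(23 cc) = 0xcc23
  op=0xcc23>>10=0x33 ⇒ andi (RI)
  rd@[9:7]=0x0 ⇒ R0
  imm@[6:0]=0x23 ⇒ $35

$35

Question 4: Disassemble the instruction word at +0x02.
sll R7, R1

[02] f0 50 → 0x50f0
  op=0x50f0>>10=0x14 ⇒ sll (RR)
  rd@[9:7]=0x1 ⇒ R1
  rs@[6:4]=0x7 ⇒ R7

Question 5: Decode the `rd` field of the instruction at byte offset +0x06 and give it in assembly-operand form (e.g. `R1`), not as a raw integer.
[06] 80 23 → 0x2380
  op=0x2380>>10=0x8 ⇒ inc (R)
  rd: (w>>7)&0x7=0x7 → R7

R7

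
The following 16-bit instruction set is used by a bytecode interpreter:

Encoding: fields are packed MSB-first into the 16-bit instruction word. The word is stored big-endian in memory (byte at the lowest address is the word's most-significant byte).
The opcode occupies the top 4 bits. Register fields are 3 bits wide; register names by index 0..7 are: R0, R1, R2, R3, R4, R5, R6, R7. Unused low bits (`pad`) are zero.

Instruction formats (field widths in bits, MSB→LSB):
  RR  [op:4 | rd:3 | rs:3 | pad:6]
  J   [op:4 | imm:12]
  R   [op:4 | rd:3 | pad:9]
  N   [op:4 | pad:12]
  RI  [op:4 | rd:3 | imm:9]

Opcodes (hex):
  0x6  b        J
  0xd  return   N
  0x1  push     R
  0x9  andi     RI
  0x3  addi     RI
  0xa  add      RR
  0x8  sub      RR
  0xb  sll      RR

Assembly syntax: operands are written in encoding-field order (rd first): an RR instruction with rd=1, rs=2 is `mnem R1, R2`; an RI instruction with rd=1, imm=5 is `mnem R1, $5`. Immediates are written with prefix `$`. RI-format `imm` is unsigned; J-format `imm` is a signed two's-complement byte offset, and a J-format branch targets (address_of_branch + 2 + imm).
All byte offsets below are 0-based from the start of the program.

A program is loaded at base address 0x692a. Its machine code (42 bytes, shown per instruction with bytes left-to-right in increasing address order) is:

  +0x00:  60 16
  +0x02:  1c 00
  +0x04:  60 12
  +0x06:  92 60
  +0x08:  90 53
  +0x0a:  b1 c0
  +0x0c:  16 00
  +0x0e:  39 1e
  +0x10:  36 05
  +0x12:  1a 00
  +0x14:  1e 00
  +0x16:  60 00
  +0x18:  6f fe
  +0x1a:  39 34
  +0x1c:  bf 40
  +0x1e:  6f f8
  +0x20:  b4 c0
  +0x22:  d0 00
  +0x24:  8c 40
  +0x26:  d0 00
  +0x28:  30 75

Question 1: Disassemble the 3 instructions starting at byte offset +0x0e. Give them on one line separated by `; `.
addi R4, $286; addi R3, $5; push R5

+0x0e: 39 1e ⇒ word 0x391e (big)
  opcode bits[15:12]=0x3: addi/RI
  rd: (w>>9)&0x7=0x4 → R4
  imm: (w>>0)&0x1ff=0x11e → $286
+0x10: 36 05 ⇒ word 0x3605 (big)
  opcode bits[15:12]=0x3: addi/RI
  rd: (w>>9)&0x7=0x3 → R3
  imm: (w>>0)&0x1ff=0x5 → $5
+0x12: 1a 00 ⇒ word 0x1a00 (big)
  opcode bits[15:12]=0x1: push/R
  rd: (w>>9)&0x7=0x5 → R5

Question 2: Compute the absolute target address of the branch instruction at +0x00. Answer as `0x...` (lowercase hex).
off 0x00: read 60 16 as big → 0x6016
  opcode bits[15:12]=0x6: b/J
  imm: (w>>0)&0xfff=0x16 → $22
  target = base 0x692a + off 0x00 + 2 + imm 22 = 0x6942

0x6942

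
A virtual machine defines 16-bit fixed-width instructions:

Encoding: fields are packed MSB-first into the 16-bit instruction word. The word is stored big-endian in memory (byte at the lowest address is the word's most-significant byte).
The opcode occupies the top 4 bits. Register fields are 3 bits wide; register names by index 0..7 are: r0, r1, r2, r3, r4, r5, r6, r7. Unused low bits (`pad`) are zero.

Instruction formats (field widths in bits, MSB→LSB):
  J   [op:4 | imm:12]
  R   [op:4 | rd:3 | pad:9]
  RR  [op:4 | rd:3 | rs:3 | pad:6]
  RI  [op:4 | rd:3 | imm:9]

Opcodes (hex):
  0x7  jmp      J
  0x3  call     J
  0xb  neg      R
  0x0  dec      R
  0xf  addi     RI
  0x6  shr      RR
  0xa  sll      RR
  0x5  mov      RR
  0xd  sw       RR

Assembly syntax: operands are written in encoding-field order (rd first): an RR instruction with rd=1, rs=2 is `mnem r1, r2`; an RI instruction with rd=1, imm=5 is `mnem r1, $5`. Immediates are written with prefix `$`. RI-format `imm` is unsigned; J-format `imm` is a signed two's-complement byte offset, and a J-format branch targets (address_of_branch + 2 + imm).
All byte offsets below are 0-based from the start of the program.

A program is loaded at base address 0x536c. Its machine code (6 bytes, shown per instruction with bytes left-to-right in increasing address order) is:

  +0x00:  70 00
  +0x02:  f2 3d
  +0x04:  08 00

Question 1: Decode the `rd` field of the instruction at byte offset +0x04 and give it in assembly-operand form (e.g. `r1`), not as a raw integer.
r4

[04] 08 00 → 0x0800
  top 4b → 0x0 → dec [R]
  rd@[11:9]=0x4 ⇒ r4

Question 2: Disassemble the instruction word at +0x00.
+0x00: 70 00 ⇒ word 0x7000 (big)
  opcode bits[15:12]=0x7: jmp/J
  imm: (w>>0)&0xfff=0x0 → $0

jmp $0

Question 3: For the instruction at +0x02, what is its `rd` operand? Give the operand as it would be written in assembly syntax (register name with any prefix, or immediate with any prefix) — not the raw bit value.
r1

off 0x02: read f2 3d as big → 0xf23d
  top 4b → 0xf → addi [RI]
  rd@[11:9]=0x1 ⇒ r1
  imm@[8:0]=0x3d ⇒ $61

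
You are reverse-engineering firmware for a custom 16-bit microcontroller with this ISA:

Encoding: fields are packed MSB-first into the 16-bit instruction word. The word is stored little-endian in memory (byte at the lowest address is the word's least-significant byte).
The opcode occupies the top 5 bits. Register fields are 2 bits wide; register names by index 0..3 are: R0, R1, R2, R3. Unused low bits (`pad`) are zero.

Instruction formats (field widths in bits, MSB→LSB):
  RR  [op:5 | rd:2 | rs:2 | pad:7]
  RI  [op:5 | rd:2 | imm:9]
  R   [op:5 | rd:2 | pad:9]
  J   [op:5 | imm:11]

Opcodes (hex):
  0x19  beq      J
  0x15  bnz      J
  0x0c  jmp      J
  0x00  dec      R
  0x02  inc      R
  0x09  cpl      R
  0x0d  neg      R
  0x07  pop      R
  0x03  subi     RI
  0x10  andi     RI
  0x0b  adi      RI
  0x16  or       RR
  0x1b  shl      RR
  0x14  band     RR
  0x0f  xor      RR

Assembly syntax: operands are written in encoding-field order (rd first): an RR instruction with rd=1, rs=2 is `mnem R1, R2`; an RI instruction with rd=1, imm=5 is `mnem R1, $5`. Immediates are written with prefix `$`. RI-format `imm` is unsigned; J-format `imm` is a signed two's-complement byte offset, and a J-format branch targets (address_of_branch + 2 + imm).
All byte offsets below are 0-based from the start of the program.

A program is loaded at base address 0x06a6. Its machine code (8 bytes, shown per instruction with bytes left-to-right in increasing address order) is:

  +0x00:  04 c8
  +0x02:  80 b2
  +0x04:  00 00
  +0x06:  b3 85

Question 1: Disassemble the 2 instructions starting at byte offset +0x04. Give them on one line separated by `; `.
dec R0; andi R2, $435

+0x04: 00 00 ⇒ word 0x0000 (little)
  op=0x0000>>11=0x0 ⇒ dec (R)
  rd@[10:9]=0x0 ⇒ R0
+0x06: b3 85 ⇒ word 0x85b3 (little)
  op=0x85b3>>11=0x10 ⇒ andi (RI)
  rd@[10:9]=0x2 ⇒ R2
  imm@[8:0]=0x1b3 ⇒ $435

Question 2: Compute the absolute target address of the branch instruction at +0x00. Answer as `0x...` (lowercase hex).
@+00  little-endian(04 c8) = 0xc804
  opcode bits[15:11]=0x19: beq/J
  imm: (w>>0)&0x7ff=0x4 → $4
  target = base 0x06a6 + off 0x00 + 2 + imm 4 = 0x06ac

0x06ac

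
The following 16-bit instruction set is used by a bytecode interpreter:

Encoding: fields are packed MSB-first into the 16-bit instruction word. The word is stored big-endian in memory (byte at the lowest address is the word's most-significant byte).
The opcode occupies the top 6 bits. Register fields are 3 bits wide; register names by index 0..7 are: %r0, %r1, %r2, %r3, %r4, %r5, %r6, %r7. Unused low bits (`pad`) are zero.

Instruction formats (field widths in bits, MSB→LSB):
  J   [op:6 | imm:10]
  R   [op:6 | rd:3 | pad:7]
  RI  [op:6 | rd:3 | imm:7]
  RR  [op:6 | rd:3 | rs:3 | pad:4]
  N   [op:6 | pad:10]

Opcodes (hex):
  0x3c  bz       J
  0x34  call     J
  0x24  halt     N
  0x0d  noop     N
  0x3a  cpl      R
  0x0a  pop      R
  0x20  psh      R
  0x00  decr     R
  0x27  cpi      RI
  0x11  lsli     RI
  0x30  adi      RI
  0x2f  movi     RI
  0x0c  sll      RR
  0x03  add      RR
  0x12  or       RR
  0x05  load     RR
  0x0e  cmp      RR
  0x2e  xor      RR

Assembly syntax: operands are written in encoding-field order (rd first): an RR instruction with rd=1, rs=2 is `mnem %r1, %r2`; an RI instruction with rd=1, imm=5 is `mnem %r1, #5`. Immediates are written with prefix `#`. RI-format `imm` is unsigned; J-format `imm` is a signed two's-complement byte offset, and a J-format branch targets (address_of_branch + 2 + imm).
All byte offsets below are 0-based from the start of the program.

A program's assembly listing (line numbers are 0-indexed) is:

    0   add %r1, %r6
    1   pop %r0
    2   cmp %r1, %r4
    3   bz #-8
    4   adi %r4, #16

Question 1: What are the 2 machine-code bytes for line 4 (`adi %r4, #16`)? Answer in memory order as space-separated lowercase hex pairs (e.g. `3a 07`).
c2 10

4. adi fields op=0x30:6|rd=4:3|imm=16:7 → word c210h → c2 10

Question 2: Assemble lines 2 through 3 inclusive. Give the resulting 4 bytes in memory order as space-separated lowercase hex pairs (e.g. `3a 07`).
2. cmp fields op=0xe:6|rd=1:3|rs=4:3|pad=0:4 → word 38c0h → 38 c0
3. bz fields op=0x3c:6|imm=-8:10 → word f3f8h → f3 f8

38 c0 f3 f8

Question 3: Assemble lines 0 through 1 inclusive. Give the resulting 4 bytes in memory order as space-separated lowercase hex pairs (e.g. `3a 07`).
line 0 (add): pack op=0x3:6|rd=1:3|rs=6:3|pad=0:4 = 0x0ce0; big→ 0c e0
line 1 (pop): pack op=0xa:6|rd=0:3|pad=0:7 = 0x2800; big→ 28 00

0c e0 28 00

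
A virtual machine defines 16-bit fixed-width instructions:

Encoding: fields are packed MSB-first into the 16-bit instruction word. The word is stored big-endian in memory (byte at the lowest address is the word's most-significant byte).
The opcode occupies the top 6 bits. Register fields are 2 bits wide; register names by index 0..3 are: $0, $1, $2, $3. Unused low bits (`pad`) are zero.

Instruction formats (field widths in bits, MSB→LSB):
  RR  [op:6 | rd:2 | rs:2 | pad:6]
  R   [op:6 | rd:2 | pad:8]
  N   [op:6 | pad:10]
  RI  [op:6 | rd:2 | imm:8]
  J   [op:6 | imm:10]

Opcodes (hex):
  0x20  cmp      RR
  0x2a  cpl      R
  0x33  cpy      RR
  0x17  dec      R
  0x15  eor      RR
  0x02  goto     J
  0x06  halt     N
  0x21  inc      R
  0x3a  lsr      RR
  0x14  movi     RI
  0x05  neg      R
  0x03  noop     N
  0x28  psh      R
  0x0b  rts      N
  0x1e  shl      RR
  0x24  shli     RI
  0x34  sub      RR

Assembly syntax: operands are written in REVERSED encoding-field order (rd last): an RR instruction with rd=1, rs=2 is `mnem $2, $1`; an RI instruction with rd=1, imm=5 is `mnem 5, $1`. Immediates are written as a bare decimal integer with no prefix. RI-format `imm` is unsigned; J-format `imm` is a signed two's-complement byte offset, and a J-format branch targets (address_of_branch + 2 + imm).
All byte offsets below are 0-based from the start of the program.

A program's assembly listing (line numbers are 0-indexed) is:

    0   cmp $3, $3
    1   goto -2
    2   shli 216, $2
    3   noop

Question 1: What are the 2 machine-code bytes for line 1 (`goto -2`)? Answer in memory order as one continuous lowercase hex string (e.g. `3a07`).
0bfe

line 1 (goto): pack op=0x2:6|imm=-2:10 = 0x0bfe; big→ 0b fe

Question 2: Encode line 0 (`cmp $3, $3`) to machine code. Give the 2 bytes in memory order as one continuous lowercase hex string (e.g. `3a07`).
83c0

line 0 (cmp): pack op=0x20:6|rd=3:2|rs=3:2|pad=0:6 = 0x83c0; big→ 83 c0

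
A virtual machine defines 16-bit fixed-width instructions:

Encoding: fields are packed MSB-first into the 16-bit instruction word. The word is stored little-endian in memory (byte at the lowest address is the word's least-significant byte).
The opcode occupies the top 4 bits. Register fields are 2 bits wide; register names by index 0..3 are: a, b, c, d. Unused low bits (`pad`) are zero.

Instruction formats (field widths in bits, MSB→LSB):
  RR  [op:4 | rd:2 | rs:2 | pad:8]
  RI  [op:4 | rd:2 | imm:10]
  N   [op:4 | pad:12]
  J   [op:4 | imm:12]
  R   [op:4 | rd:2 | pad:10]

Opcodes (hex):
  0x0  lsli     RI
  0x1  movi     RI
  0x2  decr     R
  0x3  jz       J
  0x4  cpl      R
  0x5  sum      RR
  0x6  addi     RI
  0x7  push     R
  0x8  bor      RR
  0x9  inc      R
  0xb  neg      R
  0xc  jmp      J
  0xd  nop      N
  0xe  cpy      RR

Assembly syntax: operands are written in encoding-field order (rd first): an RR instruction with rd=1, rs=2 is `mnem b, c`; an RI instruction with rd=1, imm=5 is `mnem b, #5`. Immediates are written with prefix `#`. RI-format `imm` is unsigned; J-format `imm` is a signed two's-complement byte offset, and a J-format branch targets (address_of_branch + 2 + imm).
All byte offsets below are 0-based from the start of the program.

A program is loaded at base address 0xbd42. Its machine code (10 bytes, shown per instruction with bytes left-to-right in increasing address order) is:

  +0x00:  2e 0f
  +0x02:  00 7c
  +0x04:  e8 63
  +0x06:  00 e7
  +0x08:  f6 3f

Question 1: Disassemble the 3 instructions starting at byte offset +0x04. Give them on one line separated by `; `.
addi a, #1000; cpy b, d; jz #-10

[04] e8 63 → 0x63e8
  op=0x63e8>>12=0x6 ⇒ addi (RI)
  rd@[11:10]=0x0 ⇒ a
  imm@[9:0]=0x3e8 ⇒ #1000
[06] 00 e7 → 0xe700
  op=0xe700>>12=0xe ⇒ cpy (RR)
  rd@[11:10]=0x1 ⇒ b
  rs@[9:8]=0x3 ⇒ d
[08] f6 3f → 0x3ff6
  op=0x3ff6>>12=0x3 ⇒ jz (J)
  imm@[11:0]=0xff6 (s12→-10) ⇒ #-10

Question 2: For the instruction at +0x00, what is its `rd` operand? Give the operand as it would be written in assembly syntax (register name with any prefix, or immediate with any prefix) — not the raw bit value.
d

@+00  little-endian(2e 0f) = 0x0f2e
  top 4b → 0x0 → lsli [RI]
  rd: (w>>10)&0x3=0x3 → d
  imm: (w>>0)&0x3ff=0x32e → #814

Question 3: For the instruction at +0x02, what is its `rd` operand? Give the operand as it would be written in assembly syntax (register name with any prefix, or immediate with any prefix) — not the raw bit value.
d

[02] 00 7c → 0x7c00
  top 4b → 0x7 → push [R]
  rd: (w>>10)&0x3=0x3 → d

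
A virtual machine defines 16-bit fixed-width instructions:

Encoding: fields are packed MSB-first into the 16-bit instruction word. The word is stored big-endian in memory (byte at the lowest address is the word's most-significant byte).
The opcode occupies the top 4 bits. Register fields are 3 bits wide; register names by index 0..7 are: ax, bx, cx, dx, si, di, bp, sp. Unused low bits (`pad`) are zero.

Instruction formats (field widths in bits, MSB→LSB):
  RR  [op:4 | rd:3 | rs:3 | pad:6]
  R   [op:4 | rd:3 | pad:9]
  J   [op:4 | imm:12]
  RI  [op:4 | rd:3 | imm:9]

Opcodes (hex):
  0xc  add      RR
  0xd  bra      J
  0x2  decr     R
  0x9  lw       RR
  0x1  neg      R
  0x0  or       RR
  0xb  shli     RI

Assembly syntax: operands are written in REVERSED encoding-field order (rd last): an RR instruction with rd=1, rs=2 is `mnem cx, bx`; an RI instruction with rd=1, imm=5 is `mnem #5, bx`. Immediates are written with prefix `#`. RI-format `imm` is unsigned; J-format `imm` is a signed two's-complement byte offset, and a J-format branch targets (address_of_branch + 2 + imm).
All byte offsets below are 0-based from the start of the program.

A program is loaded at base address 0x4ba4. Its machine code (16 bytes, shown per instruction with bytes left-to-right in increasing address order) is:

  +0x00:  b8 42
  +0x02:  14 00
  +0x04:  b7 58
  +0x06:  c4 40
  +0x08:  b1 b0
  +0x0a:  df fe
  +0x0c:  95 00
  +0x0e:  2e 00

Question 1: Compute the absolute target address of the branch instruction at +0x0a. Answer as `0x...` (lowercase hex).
[0a] df fe → 0xdffe
  top 4b → 0xd → bra [J]
  [11:0] imm=4094 (s12→-2) = #-2
  target = base 0x4ba4 + off 0x0a + 2 + imm -2 = 0x4bae

0x4bae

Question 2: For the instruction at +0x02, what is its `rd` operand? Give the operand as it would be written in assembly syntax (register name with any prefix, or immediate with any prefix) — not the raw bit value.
cx

off 0x02: read 14 00 as big → 0x1400
  top 4b → 0x1 → neg [R]
  rd@[11:9]=0x2 ⇒ cx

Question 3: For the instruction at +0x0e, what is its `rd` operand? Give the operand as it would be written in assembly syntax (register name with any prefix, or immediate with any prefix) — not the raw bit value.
sp

+0x0e: 2e 00 ⇒ word 0x2e00 (big)
  opcode bits[15:12]=0x2: decr/R
  rd@[11:9]=0x7 ⇒ sp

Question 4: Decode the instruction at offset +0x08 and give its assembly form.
@+08  big-endian(b1 b0) = 0xb1b0
  op=0xb1b0>>12=0xb ⇒ shli (RI)
  rd: (w>>9)&0x7=0x0 → ax
  imm: (w>>0)&0x1ff=0x1b0 → #432

shli #432, ax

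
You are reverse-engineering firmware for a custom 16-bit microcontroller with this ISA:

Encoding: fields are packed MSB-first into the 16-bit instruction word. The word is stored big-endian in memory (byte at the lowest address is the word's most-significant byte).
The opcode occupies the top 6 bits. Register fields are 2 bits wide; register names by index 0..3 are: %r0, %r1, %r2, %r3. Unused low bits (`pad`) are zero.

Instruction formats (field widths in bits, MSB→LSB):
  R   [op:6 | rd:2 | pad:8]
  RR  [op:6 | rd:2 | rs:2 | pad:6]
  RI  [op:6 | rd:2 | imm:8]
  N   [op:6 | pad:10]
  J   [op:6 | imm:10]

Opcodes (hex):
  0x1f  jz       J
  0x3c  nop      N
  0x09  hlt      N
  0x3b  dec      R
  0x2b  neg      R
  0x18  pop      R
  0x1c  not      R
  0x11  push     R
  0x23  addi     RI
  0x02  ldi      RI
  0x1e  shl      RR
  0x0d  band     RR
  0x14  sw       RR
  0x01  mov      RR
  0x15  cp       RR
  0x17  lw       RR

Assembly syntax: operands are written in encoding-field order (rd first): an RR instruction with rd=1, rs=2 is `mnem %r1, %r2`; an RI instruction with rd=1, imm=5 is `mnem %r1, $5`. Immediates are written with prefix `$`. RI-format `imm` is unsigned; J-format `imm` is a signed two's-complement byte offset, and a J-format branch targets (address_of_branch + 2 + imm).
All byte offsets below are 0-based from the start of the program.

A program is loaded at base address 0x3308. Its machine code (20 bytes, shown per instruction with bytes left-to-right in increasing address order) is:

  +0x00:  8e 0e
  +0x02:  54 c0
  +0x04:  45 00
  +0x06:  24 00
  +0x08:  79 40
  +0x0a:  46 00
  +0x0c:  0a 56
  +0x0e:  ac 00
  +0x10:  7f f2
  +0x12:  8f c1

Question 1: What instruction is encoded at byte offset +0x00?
off 0x00: read 8e 0e as big → 0x8e0e
  opcode bits[15:10]=0x23: addi/RI
  rd: (w>>8)&0x3=0x2 → %r2
  imm: (w>>0)&0xff=0xe → $14

addi %r2, $14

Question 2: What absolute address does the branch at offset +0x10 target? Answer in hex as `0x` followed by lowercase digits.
0x330c

off 0x10: read 7f f2 as big → 0x7ff2
  op=0x7ff2>>10=0x1f ⇒ jz (J)
  [9:0] imm=1010 (s10→-14) = $-14
  target = base 0x3308 + off 0x10 + 2 + imm -14 = 0x330c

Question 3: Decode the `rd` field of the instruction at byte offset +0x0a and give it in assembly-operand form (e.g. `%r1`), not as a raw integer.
+0x0a: 46 00 ⇒ word 0x4600 (big)
  top 6b → 0x11 → push [R]
  [9:8] rd=2 = %r2

%r2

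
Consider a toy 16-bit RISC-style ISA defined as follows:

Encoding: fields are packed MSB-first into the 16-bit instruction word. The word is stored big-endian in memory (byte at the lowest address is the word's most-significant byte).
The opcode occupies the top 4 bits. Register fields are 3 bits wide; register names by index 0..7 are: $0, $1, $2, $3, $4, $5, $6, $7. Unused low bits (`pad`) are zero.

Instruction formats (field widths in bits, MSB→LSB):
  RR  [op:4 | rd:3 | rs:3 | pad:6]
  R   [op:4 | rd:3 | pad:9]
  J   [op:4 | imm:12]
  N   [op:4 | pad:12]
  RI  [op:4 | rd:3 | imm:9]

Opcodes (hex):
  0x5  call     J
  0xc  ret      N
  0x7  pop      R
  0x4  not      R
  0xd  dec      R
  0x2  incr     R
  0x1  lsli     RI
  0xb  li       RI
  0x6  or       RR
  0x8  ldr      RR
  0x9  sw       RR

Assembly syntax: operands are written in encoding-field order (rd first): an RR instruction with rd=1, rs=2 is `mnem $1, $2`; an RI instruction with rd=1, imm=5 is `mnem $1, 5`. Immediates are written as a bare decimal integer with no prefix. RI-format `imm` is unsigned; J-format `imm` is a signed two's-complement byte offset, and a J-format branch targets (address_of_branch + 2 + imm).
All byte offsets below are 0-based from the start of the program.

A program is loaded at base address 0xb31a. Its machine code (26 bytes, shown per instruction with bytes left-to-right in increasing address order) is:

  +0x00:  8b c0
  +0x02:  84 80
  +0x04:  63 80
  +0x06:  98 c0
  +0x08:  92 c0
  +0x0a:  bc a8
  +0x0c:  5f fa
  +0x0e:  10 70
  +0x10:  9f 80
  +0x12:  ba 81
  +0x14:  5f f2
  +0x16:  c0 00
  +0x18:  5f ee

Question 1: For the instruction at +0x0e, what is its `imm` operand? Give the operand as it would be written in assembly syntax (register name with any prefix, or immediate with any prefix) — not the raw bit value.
@+0e  big-endian(10 70) = 0x1070
  top 4b → 0x1 → lsli [RI]
  rd: (w>>9)&0x7=0x0 → $0
  imm: (w>>0)&0x1ff=0x70 → 112

112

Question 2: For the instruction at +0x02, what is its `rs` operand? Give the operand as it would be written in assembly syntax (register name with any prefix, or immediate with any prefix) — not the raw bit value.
[02] 84 80 → 0x8480
  opcode bits[15:12]=0x8: ldr/RR
  rd@[11:9]=0x2 ⇒ $2
  rs@[8:6]=0x2 ⇒ $2

$2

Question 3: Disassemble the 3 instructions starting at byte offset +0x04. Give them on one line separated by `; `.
or $1, $6; sw $4, $3; sw $1, $3

off 0x04: read 63 80 as big → 0x6380
  top 4b → 0x6 → or [RR]
  rd@[11:9]=0x1 ⇒ $1
  rs@[8:6]=0x6 ⇒ $6
off 0x06: read 98 c0 as big → 0x98c0
  top 4b → 0x9 → sw [RR]
  rd@[11:9]=0x4 ⇒ $4
  rs@[8:6]=0x3 ⇒ $3
off 0x08: read 92 c0 as big → 0x92c0
  top 4b → 0x9 → sw [RR]
  rd@[11:9]=0x1 ⇒ $1
  rs@[8:6]=0x3 ⇒ $3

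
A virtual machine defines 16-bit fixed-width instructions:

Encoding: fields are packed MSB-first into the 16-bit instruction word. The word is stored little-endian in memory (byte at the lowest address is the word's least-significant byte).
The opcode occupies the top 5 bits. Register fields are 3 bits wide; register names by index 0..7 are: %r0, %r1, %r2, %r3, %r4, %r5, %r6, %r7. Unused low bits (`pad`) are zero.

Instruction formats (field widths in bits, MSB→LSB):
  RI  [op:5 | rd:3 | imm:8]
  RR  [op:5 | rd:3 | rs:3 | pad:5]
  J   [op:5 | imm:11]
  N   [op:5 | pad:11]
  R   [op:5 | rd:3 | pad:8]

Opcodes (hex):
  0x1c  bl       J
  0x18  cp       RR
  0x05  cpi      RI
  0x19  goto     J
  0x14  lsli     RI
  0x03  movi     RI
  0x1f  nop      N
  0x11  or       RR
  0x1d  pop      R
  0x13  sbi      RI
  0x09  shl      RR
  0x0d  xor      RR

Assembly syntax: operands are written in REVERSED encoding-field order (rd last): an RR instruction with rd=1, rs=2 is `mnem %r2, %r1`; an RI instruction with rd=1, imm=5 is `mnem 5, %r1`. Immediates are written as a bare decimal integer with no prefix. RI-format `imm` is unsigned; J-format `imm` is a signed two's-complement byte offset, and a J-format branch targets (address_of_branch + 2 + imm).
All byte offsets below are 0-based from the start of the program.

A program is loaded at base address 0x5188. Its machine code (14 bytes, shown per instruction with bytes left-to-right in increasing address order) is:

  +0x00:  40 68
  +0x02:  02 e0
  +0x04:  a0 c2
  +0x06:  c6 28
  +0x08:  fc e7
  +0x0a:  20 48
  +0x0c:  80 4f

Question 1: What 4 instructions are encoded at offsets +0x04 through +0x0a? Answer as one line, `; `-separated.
cp %r5, %r2; cpi 198, %r0; bl -4; shl %r1, %r0

[04] a0 c2 → 0xc2a0
  op=0xc2a0>>11=0x18 ⇒ cp (RR)
  rd@[10:8]=0x2 ⇒ %r2
  rs@[7:5]=0x5 ⇒ %r5
[06] c6 28 → 0x28c6
  op=0x28c6>>11=0x5 ⇒ cpi (RI)
  rd@[10:8]=0x0 ⇒ %r0
  imm@[7:0]=0xc6 ⇒ 198
[08] fc e7 → 0xe7fc
  op=0xe7fc>>11=0x1c ⇒ bl (J)
  imm@[10:0]=0x7fc (s11→-4) ⇒ -4
[0a] 20 48 → 0x4820
  op=0x4820>>11=0x9 ⇒ shl (RR)
  rd@[10:8]=0x0 ⇒ %r0
  rs@[7:5]=0x1 ⇒ %r1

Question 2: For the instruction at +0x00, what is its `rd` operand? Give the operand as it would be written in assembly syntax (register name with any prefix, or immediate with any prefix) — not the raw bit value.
%r0

+0x00: 40 68 ⇒ word 0x6840 (little)
  top 5b → 0xd → xor [RR]
  rd: (w>>8)&0x7=0x0 → %r0
  rs: (w>>5)&0x7=0x2 → %r2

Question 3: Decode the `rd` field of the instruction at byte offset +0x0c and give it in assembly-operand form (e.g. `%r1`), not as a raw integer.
[0c] 80 4f → 0x4f80
  opcode bits[15:11]=0x9: shl/RR
  [10:8] rd=7 = %r7
  [7:5] rs=4 = %r4

%r7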